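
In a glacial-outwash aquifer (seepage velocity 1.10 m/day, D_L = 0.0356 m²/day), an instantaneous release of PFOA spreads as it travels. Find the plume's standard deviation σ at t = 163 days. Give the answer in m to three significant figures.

Dispersive spreading gives a Gaussian with σ² = 2Dt; advection only shifts the center.
σ = √(2 × 0.0356 × 163) = 3.41 m.

3.41 m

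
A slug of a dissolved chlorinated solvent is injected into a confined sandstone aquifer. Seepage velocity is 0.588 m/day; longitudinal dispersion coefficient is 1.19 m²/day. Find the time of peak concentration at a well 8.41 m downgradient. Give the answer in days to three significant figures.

11.3 days

For the 1D instantaneous-source solution, setting ∂C/∂t = 0 at fixed x gives v²t² + 2Dt − x² = 0, so t = (√(D² + v²x²) − D)/v².
√(D² + v²x²) = √(1.19² + 0.588² × 8.41²) = 5.086; v² = 0.345744.
t = (5.086 − 1.19)/0.345744 = 11.3 days (vs. the pure-advection estimate x/v = 14.3 d).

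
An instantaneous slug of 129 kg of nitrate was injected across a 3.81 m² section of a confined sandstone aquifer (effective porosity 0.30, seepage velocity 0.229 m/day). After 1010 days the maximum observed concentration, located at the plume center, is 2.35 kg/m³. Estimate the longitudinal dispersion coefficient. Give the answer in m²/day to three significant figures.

At the plume center C_max = M/(n_e·A·√(4πDt)), so D = M²/(4πt·(n_e·A·C_max)²).
n_e·A·C_max = 0.30 × 3.81 × 2.35 = 2.686 kg/m.
D = 129²/(4π × 1010 × 2.686²) = 0.182 m²/day.

0.182 m²/day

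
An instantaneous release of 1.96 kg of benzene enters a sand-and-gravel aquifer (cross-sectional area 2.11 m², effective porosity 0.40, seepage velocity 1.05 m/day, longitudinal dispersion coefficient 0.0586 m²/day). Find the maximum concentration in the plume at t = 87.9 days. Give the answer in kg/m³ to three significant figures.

0.289 kg/m³

The peak of an instantaneous 1D plume sits at x = vt; there the Gaussian factor is 1 and C_max = M/(n_e·A·√(4πDt)), where n_e·A is the pore area the mass is dissolved in.
√(4πDt) = √(4π × 0.0586 × 87.9) = 8.045 m, so C_max = 1.96/(0.40 × 2.11 × 8.045) = 0.289 kg/m³.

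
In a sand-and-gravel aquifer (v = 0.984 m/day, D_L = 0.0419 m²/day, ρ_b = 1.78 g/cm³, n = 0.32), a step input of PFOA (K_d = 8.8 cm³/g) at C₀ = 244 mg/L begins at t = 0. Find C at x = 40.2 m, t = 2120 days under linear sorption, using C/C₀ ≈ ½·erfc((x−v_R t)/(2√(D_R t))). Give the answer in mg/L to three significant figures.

194 mg/L

Retardation factor R = 1 + ρ_b·K_d/n = 1 + 1.78 × 8.8/0.32 = 49.95.
Sorption retards both mechanisms: v_R = v/R = 0.01970 m/day, D_R = D/R = 0.0008388 m²/day.
v_R·t = 0.01970 × 2120 = 41.764 m; 2√(D_R t) = 2.667 m; argument = (40.2 − 41.764)/2.667 = -0.5864.
C = C₀ × ½·erfc(-0.5864) = 244 × 0.7965 = 194 mg/L.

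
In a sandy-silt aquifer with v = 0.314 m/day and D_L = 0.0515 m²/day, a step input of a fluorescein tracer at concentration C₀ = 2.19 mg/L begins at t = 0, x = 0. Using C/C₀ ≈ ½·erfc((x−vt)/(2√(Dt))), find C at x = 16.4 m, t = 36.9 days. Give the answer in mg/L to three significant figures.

For a continuous step input, C/C₀ ≈ ½·erfc((x−vt)/(2√(Dt))).
vt = 0.314 × 36.9 = 11.5866 m and 2√(Dt) = 2√(0.0515 × 36.9) = 2.757 m.
Argument (x−vt)/(2√(Dt)) = (16.4 − 11.5866)/2.757 = 1.746; ½·erfc(1.746) = 0.006770.
C = 2.19 × 0.006770 = 0.0148 mg/L.

0.0148 mg/L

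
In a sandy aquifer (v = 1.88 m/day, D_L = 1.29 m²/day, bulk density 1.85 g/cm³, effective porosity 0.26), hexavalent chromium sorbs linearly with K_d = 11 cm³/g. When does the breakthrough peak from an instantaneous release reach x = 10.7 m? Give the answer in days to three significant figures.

Retardation factor R = 1 + ρ_b·K_d/n = 1 + 1.85 × 11/0.26 = 79.27.
Sorption retards both mechanisms: v_R = v/R = 0.02372 m/day, D_R = D/R = 0.01627 m²/day.
Peak time from v_R²t² + 2D_R t − x² = 0: t = (√(D_R² + v_R²x²) − D_R)/v_R².
√(D_R² + v_R²x²) = √(0.01627² + 0.02372² × 10.7²) = 0.2543; v_R² = 0.0005626.
t = (0.2543 − 0.01627)/0.0005626 = 423 days.

423 days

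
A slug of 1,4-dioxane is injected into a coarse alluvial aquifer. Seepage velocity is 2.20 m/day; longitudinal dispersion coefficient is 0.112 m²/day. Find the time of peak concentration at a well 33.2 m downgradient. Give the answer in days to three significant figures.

15.1 days

For the 1D instantaneous-source solution, setting ∂C/∂t = 0 at fixed x gives v²t² + 2Dt − x² = 0, so t = (√(D² + v²x²) − D)/v².
√(D² + v²x²) = √(0.112² + 2.20² × 33.2²) = 73.04; v² = 4.84.
t = (73.04 − 0.112)/4.84 = 15.1 days (vs. the pure-advection estimate x/v = 15.1 d).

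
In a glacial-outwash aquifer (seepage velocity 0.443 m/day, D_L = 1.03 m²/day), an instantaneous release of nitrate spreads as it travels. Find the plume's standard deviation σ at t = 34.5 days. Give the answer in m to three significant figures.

Dispersive spreading gives a Gaussian with σ² = 2Dt; advection only shifts the center.
σ = √(2 × 1.03 × 34.5) = 8.43 m.

8.43 m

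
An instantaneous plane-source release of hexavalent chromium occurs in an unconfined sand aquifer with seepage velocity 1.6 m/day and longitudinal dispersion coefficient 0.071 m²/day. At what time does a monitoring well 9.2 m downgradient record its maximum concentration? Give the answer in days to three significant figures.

For the 1D instantaneous-source solution, setting ∂C/∂t = 0 at fixed x gives v²t² + 2Dt − x² = 0, so t = (√(D² + v²x²) − D)/v².
√(D² + v²x²) = √(0.071² + 1.6² × 9.2²) = 14.72; v² = 2.56.
t = (14.72 − 0.071)/2.56 = 5.72 days (vs. the pure-advection estimate x/v = 5.75 d).

5.72 days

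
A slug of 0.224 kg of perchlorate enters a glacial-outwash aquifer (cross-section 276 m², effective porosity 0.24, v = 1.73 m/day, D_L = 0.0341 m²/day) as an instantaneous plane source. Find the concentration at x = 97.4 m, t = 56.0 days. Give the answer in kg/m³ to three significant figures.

For an instantaneous plane source, C(x,t) = M/(n_e·A·√(4πDt)) · exp(−(x−vt)²/(4Dt)), with n_e·A the pore (flow) area.
Plume center vt = 1.73 × 56.0 = 96.88 m, so the well at 97.4 m is 0.52 m downgradient of the peak.
√(4πDt) = 4.899 m, giving peak height M/(n_e·A·√(4πDt)) = 0.224/(0.24 × 276 × 4.899) = 0.0006903 kg/m³.
(x−vt)²/(4Dt) = (0.52)²/(4 × 0.0341 × 56.0) = 0.03540; exp(−0.03540) = 0.9652.
C = 0.0006903 × 0.9652 = 0.000666 kg/m³.

0.000666 kg/m³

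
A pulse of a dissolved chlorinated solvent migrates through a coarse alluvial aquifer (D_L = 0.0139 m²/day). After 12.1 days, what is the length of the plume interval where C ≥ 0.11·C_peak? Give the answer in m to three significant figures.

2.44 m

The plume is Gaussian with σ = √(2Dt) = √(2 × 0.0139 × 12.1) = 0.5800 m.
C/C_peak = exp(−Δx²/(2σ²)) = 0.11 ⇒ Δx = σ·√(−2 ln 0.11) = 0.5800 × 2.101 = 1.219 m.
Width = 2Δx = 2.44 m.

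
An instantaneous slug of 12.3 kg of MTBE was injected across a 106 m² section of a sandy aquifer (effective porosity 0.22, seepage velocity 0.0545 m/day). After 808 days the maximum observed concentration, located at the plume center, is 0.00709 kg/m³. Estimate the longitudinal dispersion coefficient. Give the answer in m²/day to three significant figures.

0.545 m²/day

At the plume center C_max = M/(n_e·A·√(4πDt)), so D = M²/(4πt·(n_e·A·C_max)²).
n_e·A·C_max = 0.22 × 106 × 0.00709 = 0.1653 kg/m.
D = 12.3²/(4π × 808 × 0.1653²) = 0.545 m²/day.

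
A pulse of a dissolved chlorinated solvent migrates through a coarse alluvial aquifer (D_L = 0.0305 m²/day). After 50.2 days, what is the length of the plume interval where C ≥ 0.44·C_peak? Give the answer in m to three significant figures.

The plume is Gaussian with σ = √(2Dt) = √(2 × 0.0305 × 50.2) = 1.750 m.
C/C_peak = exp(−Δx²/(2σ²)) = 0.44 ⇒ Δx = σ·√(−2 ln 0.44) = 1.750 × 1.281 = 2.242 m.
Width = 2Δx = 4.48 m.

4.48 m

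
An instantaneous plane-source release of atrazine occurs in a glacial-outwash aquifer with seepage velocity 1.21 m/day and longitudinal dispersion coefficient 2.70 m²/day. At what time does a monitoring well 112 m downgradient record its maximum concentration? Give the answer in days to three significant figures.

For the 1D instantaneous-source solution, setting ∂C/∂t = 0 at fixed x gives v²t² + 2Dt − x² = 0, so t = (√(D² + v²x²) − D)/v².
√(D² + v²x²) = √(2.70² + 1.21² × 112²) = 135.5; v² = 1.4641.
t = (135.5 − 2.70)/1.4641 = 90.7 days (vs. the pure-advection estimate x/v = 92.6 d).

90.7 days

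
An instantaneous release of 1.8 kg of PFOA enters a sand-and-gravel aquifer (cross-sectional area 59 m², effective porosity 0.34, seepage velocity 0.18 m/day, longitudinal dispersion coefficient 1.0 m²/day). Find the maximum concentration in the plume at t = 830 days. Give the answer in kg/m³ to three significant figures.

0.000879 kg/m³

The peak of an instantaneous 1D plume sits at x = vt; there the Gaussian factor is 1 and C_max = M/(n_e·A·√(4πDt)), where n_e·A is the pore area the mass is dissolved in.
√(4πDt) = √(4π × 1.0 × 830) = 102.1 m, so C_max = 1.8/(0.34 × 59 × 102.1) = 0.000879 kg/m³.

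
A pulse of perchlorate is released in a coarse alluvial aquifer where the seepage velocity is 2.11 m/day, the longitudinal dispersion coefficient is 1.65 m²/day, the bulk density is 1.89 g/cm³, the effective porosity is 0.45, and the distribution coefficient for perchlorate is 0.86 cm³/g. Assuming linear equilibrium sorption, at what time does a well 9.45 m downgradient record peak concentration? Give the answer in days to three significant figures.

19.0 days

Retardation factor R = 1 + ρ_b·K_d/n = 1 + 1.89 × 0.86/0.45 = 4.612.
Sorption retards both mechanisms: v_R = v/R = 0.4575 m/day, D_R = D/R = 0.3578 m²/day.
Peak time from v_R²t² + 2D_R t − x² = 0: t = (√(D_R² + v_R²x²) − D_R)/v_R².
√(D_R² + v_R²x²) = √(0.3578² + 0.4575² × 9.45²) = 4.338; v_R² = 0.2093.
t = (4.338 − 0.3578)/0.2093 = 19.0 days.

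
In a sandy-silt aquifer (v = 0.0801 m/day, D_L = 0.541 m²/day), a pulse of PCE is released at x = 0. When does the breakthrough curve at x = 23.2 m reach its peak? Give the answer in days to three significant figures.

217 days

For the 1D instantaneous-source solution, setting ∂C/∂t = 0 at fixed x gives v²t² + 2Dt − x² = 0, so t = (√(D² + v²x²) − D)/v².
√(D² + v²x²) = √(0.541² + 0.0801² × 23.2²) = 1.935; v² = 0.00641601.
t = (1.935 − 0.541)/0.00641601 = 217 days (vs. the pure-advection estimate x/v = 290 d).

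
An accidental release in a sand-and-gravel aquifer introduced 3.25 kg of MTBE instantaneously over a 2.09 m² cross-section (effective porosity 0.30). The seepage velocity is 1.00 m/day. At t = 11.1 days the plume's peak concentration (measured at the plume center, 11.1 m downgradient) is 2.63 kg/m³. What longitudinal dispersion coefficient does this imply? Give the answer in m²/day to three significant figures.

At the plume center C_max = M/(n_e·A·√(4πDt)), so D = M²/(4πt·(n_e·A·C_max)²).
n_e·A·C_max = 0.30 × 2.09 × 2.63 = 1.649 kg/m.
D = 3.25²/(4π × 11.1 × 1.649²) = 0.0278 m²/day.

0.0278 m²/day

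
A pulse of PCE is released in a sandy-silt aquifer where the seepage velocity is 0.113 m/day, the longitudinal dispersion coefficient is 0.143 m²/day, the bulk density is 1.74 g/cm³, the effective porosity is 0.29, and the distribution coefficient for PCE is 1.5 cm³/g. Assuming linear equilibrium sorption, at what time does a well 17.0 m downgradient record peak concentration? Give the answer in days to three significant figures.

1400 days

Retardation factor R = 1 + ρ_b·K_d/n = 1 + 1.74 × 1.5/0.29 = 10.00.
Sorption retards both mechanisms: v_R = v/R = 0.01130 m/day, D_R = D/R = 0.01430 m²/day.
Peak time from v_R²t² + 2D_R t − x² = 0: t = (√(D_R² + v_R²x²) − D_R)/v_R².
√(D_R² + v_R²x²) = √(0.01430² + 0.01130² × 17.0²) = 0.1926; v_R² = 0.0001277.
t = (0.1926 − 0.01430)/0.0001277 = 1400 days.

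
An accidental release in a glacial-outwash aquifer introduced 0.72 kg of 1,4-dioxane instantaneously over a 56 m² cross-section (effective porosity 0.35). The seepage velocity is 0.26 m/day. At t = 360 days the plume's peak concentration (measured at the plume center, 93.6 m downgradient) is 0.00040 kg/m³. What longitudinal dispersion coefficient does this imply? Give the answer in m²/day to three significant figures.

At the plume center C_max = M/(n_e·A·√(4πDt)), so D = M²/(4πt·(n_e·A·C_max)²).
n_e·A·C_max = 0.35 × 56 × 0.00040 = 0.007840 kg/m.
D = 0.72²/(4π × 360 × 0.007840²) = 1.86 m²/day.

1.86 m²/day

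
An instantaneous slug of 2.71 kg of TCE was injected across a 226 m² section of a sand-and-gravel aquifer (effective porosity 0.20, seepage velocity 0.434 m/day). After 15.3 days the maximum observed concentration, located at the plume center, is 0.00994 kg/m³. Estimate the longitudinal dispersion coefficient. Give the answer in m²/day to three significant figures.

At the plume center C_max = M/(n_e·A·√(4πDt)), so D = M²/(4πt·(n_e·A·C_max)²).
n_e·A·C_max = 0.20 × 226 × 0.00994 = 0.4493 kg/m.
D = 2.71²/(4π × 15.3 × 0.4493²) = 0.189 m²/day.

0.189 m²/day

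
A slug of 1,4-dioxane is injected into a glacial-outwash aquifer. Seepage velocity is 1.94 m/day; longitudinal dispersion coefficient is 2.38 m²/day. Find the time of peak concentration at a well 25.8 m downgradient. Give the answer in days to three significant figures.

12.7 days

For the 1D instantaneous-source solution, setting ∂C/∂t = 0 at fixed x gives v²t² + 2Dt − x² = 0, so t = (√(D² + v²x²) − D)/v².
√(D² + v²x²) = √(2.38² + 1.94² × 25.8²) = 50.11; v² = 3.7636.
t = (50.11 − 2.38)/3.7636 = 12.7 days (vs. the pure-advection estimate x/v = 13.3 d).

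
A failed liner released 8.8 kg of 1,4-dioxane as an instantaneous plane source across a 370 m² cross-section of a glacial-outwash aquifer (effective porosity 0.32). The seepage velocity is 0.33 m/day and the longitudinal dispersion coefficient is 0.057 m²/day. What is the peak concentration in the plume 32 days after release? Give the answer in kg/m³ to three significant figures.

0.0155 kg/m³

The peak of an instantaneous 1D plume sits at x = vt; there the Gaussian factor is 1 and C_max = M/(n_e·A·√(4πDt)), where n_e·A is the pore area the mass is dissolved in.
√(4πDt) = √(4π × 0.057 × 32) = 4.788 m, so C_max = 8.8/(0.32 × 370 × 4.788) = 0.0155 kg/m³.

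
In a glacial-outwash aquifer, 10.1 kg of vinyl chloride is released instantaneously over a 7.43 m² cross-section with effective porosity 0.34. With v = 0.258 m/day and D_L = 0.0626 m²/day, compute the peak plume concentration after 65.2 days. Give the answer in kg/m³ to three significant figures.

The peak of an instantaneous 1D plume sits at x = vt; there the Gaussian factor is 1 and C_max = M/(n_e·A·√(4πDt)), where n_e·A is the pore area the mass is dissolved in.
√(4πDt) = √(4π × 0.0626 × 65.2) = 7.162 m, so C_max = 10.1/(0.34 × 7.43 × 7.162) = 0.558 kg/m³.

0.558 kg/m³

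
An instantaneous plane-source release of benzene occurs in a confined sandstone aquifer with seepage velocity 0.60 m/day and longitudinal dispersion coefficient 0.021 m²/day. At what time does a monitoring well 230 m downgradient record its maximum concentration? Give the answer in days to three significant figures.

For the 1D instantaneous-source solution, setting ∂C/∂t = 0 at fixed x gives v²t² + 2Dt − x² = 0, so t = (√(D² + v²x²) − D)/v².
√(D² + v²x²) = √(0.021² + 0.60² × 230²) = 138.0; v² = 0.36.
t = (138.0 − 0.021)/0.36 = 383 days (vs. the pure-advection estimate x/v = 383 d).

383 days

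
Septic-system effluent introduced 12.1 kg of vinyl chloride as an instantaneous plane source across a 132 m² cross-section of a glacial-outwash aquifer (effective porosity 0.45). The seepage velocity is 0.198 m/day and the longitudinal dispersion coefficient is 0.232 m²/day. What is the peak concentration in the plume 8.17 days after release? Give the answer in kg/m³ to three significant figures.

The peak of an instantaneous 1D plume sits at x = vt; there the Gaussian factor is 1 and C_max = M/(n_e·A·√(4πDt)), where n_e·A is the pore area the mass is dissolved in.
√(4πDt) = √(4π × 0.232 × 8.17) = 4.880 m, so C_max = 12.1/(0.45 × 132 × 4.880) = 0.0417 kg/m³.

0.0417 kg/m³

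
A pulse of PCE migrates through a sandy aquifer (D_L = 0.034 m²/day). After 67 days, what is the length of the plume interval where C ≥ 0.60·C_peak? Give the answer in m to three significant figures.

4.31 m

The plume is Gaussian with σ = √(2Dt) = √(2 × 0.034 × 67) = 2.134 m.
C/C_peak = exp(−Δx²/(2σ²)) = 0.60 ⇒ Δx = σ·√(−2 ln 0.60) = 2.134 × 1.011 = 2.157 m.
Width = 2Δx = 4.31 m.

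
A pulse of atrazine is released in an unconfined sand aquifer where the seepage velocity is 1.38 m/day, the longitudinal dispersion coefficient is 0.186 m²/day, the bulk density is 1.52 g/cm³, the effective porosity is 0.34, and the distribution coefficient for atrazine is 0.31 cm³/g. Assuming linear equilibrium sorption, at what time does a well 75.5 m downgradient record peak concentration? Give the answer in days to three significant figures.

130 days

Retardation factor R = 1 + ρ_b·K_d/n = 1 + 1.52 × 0.31/0.34 = 2.386.
Sorption retards both mechanisms: v_R = v/R = 0.5784 m/day, D_R = D/R = 0.07795 m²/day.
Peak time from v_R²t² + 2D_R t − x² = 0: t = (√(D_R² + v_R²x²) − D_R)/v_R².
√(D_R² + v_R²x²) = √(0.07795² + 0.5784² × 75.5²) = 43.67; v_R² = 0.3345.
t = (43.67 − 0.07795)/0.3345 = 130 days.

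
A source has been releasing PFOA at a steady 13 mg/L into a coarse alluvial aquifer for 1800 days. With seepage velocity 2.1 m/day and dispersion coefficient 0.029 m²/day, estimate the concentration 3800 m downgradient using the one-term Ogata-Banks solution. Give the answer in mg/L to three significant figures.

0.327 mg/L

For a continuous step input, C/C₀ ≈ ½·erfc((x−vt)/(2√(Dt))).
vt = 2.1 × 1800 = 3780 m and 2√(Dt) = 2√(0.029 × 1800) = 14.45 m.
Argument (x−vt)/(2√(Dt)) = (3800 − 3780)/14.45 = 1.384; ½·erfc(1.384) = 0.02516.
C = 13 × 0.02516 = 0.327 mg/L.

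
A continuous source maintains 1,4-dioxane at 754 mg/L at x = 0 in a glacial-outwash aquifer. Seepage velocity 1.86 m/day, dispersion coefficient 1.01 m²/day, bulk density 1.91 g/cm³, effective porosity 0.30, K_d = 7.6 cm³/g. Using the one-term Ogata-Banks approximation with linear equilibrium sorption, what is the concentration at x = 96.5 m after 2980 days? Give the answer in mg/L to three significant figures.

696 mg/L

Retardation factor R = 1 + ρ_b·K_d/n = 1 + 1.91 × 7.6/0.30 = 49.39.
Sorption retards both mechanisms: v_R = v/R = 0.03766 m/day, D_R = D/R = 0.02045 m²/day.
v_R·t = 0.03766 × 2980 = 112.2268 m; 2√(D_R t) = 15.61 m; argument = (96.5 − 112.2268)/15.61 = -1.007.
C = C₀ × ½·erfc(-1.007) = 754 × 0.9228 = 696 mg/L.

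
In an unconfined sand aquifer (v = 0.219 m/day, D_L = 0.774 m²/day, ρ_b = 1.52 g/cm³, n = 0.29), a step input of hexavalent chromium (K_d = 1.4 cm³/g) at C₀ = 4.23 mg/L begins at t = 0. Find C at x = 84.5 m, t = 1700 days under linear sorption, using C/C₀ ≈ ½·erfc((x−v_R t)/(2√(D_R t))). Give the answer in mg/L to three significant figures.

Retardation factor R = 1 + ρ_b·K_d/n = 1 + 1.52 × 1.4/0.29 = 8.338.
Sorption retards both mechanisms: v_R = v/R = 0.02627 m/day, D_R = D/R = 0.09283 m²/day.
v_R·t = 0.02627 × 1700 = 44.659 m; 2√(D_R t) = 25.12 m; argument = (84.5 − 44.659)/25.12 = 1.586.
C = C₀ × ½·erfc(1.586) = 4.23 × 0.01245 = 0.0527 mg/L.

0.0527 mg/L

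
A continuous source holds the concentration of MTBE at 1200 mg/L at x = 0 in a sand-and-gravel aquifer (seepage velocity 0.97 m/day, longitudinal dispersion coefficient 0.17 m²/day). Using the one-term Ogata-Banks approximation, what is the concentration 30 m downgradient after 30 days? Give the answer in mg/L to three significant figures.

467 mg/L

For a continuous step input, C/C₀ ≈ ½·erfc((x−vt)/(2√(Dt))).
vt = 0.97 × 30 = 29.1 m and 2√(Dt) = 2√(0.17 × 30) = 4.517 m.
Argument (x−vt)/(2√(Dt)) = (30 − 29.1)/4.517 = 0.1992; ½·erfc(0.1992) = 0.3891.
C = 1200 × 0.3891 = 467 mg/L.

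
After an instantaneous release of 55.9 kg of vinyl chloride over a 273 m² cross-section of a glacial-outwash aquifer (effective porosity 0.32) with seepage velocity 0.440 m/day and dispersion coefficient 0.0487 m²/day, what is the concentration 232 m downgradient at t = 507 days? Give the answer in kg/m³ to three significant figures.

0.0162 kg/m³

For an instantaneous plane source, C(x,t) = M/(n_e·A·√(4πDt)) · exp(−(x−vt)²/(4Dt)), with n_e·A the pore (flow) area.
Plume center vt = 0.440 × 507 = 223.08 m, so the well at 232 m is 8.92 m downgradient of the peak.
√(4πDt) = 17.61 m, giving peak height M/(n_e·A·√(4πDt)) = 55.9/(0.32 × 273 × 17.61) = 0.03634 kg/m³.
(x−vt)²/(4Dt) = (8.92)²/(4 × 0.0487 × 507) = 0.8056; exp(−0.8056) = 0.4468.
C = 0.03634 × 0.4468 = 0.0162 kg/m³.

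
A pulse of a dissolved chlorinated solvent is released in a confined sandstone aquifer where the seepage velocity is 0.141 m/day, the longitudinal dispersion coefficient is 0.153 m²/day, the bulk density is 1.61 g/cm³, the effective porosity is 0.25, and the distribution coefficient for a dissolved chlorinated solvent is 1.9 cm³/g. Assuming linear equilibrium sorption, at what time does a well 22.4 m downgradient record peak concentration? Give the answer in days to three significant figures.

2000 days

Retardation factor R = 1 + ρ_b·K_d/n = 1 + 1.61 × 1.9/0.25 = 13.24.
Sorption retards both mechanisms: v_R = v/R = 0.01065 m/day, D_R = D/R = 0.01156 m²/day.
Peak time from v_R²t² + 2D_R t − x² = 0: t = (√(D_R² + v_R²x²) − D_R)/v_R².
√(D_R² + v_R²x²) = √(0.01156² + 0.01065² × 22.4²) = 0.2388; v_R² = 0.0001134.
t = (0.2388 − 0.01156)/0.0001134 = 2000 days.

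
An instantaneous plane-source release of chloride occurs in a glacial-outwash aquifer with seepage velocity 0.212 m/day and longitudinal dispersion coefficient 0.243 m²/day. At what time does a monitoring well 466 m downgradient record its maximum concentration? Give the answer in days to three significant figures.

For the 1D instantaneous-source solution, setting ∂C/∂t = 0 at fixed x gives v²t² + 2Dt − x² = 0, so t = (√(D² + v²x²) − D)/v².
√(D² + v²x²) = √(0.243² + 0.212² × 466²) = 98.79; v² = 0.044944.
t = (98.79 − 0.243)/0.044944 = 2190 days (vs. the pure-advection estimate x/v = 2200 d).

2190 days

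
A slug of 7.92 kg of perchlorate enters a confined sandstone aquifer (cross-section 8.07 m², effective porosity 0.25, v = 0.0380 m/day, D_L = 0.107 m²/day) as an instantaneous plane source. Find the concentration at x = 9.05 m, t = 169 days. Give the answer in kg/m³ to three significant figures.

0.237 kg/m³

For an instantaneous plane source, C(x,t) = M/(n_e·A·√(4πDt)) · exp(−(x−vt)²/(4Dt)), with n_e·A the pore (flow) area.
Plume center vt = 0.0380 × 169 = 6.422 m, so the well at 9.05 m is 2.628 m downgradient of the peak.
√(4πDt) = 15.07 m, giving peak height M/(n_e·A·√(4πDt)) = 7.92/(0.25 × 8.07 × 15.07) = 0.2605 kg/m³.
(x−vt)²/(4Dt) = (2.628)²/(4 × 0.107 × 169) = 0.09548; exp(−0.09548) = 0.9089.
C = 0.2605 × 0.9089 = 0.237 kg/m³.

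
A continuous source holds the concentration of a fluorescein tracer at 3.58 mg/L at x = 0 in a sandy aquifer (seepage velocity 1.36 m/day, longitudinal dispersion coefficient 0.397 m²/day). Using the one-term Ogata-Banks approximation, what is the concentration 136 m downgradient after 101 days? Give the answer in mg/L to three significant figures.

2.01 mg/L

For a continuous step input, C/C₀ ≈ ½·erfc((x−vt)/(2√(Dt))).
vt = 1.36 × 101 = 137.36 m and 2√(Dt) = 2√(0.397 × 101) = 12.66 m.
Argument (x−vt)/(2√(Dt)) = (136 − 137.36)/12.66 = -0.1074; ½·erfc(-0.1074) = 0.5604.
C = 3.58 × 0.5604 = 2.01 mg/L.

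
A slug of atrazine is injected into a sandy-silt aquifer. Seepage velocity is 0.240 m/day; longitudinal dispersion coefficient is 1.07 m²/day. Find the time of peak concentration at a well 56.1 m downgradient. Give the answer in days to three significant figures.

For the 1D instantaneous-source solution, setting ∂C/∂t = 0 at fixed x gives v²t² + 2Dt − x² = 0, so t = (√(D² + v²x²) − D)/v².
√(D² + v²x²) = √(1.07² + 0.240² × 56.1²) = 13.51; v² = 0.0576.
t = (13.51 − 1.07)/0.0576 = 216 days (vs. the pure-advection estimate x/v = 234 d).

216 days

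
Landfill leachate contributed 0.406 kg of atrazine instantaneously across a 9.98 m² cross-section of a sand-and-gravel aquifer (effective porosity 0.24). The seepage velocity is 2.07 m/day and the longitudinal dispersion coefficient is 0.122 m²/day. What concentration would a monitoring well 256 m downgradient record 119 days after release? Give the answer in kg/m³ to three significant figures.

0.00251 kg/m³

For an instantaneous plane source, C(x,t) = M/(n_e·A·√(4πDt)) · exp(−(x−vt)²/(4Dt)), with n_e·A the pore (flow) area.
Plume center vt = 2.07 × 119 = 246.33 m, so the well at 256 m is 9.67 m downgradient of the peak.
√(4πDt) = 13.51 m, giving peak height M/(n_e·A·√(4πDt)) = 0.406/(0.24 × 9.98 × 13.51) = 0.01255 kg/m³.
(x−vt)²/(4Dt) = (9.67)²/(4 × 0.122 × 119) = 1.610; exp(−1.610) = 0.1999.
C = 0.01255 × 0.1999 = 0.00251 kg/m³.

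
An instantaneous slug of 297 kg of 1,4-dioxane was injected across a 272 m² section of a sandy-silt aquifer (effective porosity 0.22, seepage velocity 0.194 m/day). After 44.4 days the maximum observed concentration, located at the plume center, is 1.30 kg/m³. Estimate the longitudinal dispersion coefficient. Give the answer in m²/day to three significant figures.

0.0261 m²/day

At the plume center C_max = M/(n_e·A·√(4πDt)), so D = M²/(4πt·(n_e·A·C_max)²).
n_e·A·C_max = 0.22 × 272 × 1.30 = 77.79 kg/m.
D = 297²/(4π × 44.4 × 77.79²) = 0.0261 m²/day.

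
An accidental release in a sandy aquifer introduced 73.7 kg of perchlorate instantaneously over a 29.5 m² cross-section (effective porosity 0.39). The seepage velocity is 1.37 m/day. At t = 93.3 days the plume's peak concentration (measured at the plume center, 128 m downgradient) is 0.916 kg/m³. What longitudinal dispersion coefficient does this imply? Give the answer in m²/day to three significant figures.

At the plume center C_max = M/(n_e·A·√(4πDt)), so D = M²/(4πt·(n_e·A·C_max)²).
n_e·A·C_max = 0.39 × 29.5 × 0.916 = 10.54 kg/m.
D = 73.7²/(4π × 93.3 × 10.54²) = 0.0417 m²/day.

0.0417 m²/day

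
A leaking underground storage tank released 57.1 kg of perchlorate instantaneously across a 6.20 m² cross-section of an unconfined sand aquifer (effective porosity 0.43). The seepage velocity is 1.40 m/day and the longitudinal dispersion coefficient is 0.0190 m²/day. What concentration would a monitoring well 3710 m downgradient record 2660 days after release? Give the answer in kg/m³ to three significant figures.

For an instantaneous plane source, C(x,t) = M/(n_e·A·√(4πDt)) · exp(−(x−vt)²/(4Dt)), with n_e·A the pore (flow) area.
Plume center vt = 1.40 × 2660 = 3724 m, so the well at 3710 m is 14 m upgradient of the peak.
√(4πDt) = 25.20 m, giving peak height M/(n_e·A·√(4πDt)) = 57.1/(0.43 × 6.20 × 25.20) = 0.8499 kg/m³.
(x−vt)²/(4Dt) = (-14)²/(4 × 0.0190 × 2660) = 0.9695; exp(−0.9695) = 0.3793.
C = 0.8499 × 0.3793 = 0.322 kg/m³.

0.322 kg/m³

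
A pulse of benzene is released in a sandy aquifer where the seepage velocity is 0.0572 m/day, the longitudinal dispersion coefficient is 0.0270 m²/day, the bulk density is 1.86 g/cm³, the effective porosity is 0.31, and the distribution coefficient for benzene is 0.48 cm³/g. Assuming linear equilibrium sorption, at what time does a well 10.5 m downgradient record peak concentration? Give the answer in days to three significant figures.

681 days

Retardation factor R = 1 + ρ_b·K_d/n = 1 + 1.86 × 0.48/0.31 = 3.880.
Sorption retards both mechanisms: v_R = v/R = 0.01474 m/day, D_R = D/R = 0.006959 m²/day.
Peak time from v_R²t² + 2D_R t − x² = 0: t = (√(D_R² + v_R²x²) − D_R)/v_R².
√(D_R² + v_R²x²) = √(0.006959² + 0.01474² × 10.5²) = 0.1549; v_R² = 0.0002173.
t = (0.1549 − 0.006959)/0.0002173 = 681 days.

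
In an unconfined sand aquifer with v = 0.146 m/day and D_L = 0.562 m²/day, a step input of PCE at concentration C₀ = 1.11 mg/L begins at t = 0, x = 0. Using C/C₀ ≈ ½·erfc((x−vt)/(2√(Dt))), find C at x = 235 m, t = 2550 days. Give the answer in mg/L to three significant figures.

1.10 mg/L

For a continuous step input, C/C₀ ≈ ½·erfc((x−vt)/(2√(Dt))).
vt = 0.146 × 2550 = 372.3 m and 2√(Dt) = 2√(0.562 × 2550) = 75.71 m.
Argument (x−vt)/(2√(Dt)) = (235 − 372.3)/75.71 = -1.813; ½·erfc(-1.813) = 0.9948.
C = 1.11 × 0.9948 = 1.10 mg/L.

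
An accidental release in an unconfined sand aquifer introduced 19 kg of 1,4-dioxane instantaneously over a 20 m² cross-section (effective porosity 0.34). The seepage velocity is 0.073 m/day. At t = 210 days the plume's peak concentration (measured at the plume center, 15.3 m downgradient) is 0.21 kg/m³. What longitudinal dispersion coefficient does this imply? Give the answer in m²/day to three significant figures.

At the plume center C_max = M/(n_e·A·√(4πDt)), so D = M²/(4πt·(n_e·A·C_max)²).
n_e·A·C_max = 0.34 × 20 × 0.21 = 1.428 kg/m.
D = 19²/(4π × 210 × 1.428²) = 0.0671 m²/day.

0.0671 m²/day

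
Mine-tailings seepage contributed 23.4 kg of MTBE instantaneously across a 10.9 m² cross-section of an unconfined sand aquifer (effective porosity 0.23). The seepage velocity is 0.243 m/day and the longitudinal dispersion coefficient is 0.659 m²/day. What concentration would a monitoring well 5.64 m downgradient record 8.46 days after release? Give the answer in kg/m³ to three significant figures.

0.627 kg/m³

For an instantaneous plane source, C(x,t) = M/(n_e·A·√(4πDt)) · exp(−(x−vt)²/(4Dt)), with n_e·A the pore (flow) area.
Plume center vt = 0.243 × 8.46 = 2.05578 m, so the well at 5.64 m is 3.58422 m downgradient of the peak.
√(4πDt) = 8.370 m, giving peak height M/(n_e·A·√(4πDt)) = 23.4/(0.23 × 10.9 × 8.370) = 1.115 kg/m³.
(x−vt)²/(4Dt) = (3.58422)²/(4 × 0.659 × 8.46) = 0.5761; exp(−0.5761) = 0.5621.
C = 1.115 × 0.5621 = 0.627 kg/m³.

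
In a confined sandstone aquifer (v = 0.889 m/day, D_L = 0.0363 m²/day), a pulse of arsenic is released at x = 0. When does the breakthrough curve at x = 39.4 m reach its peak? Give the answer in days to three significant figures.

For the 1D instantaneous-source solution, setting ∂C/∂t = 0 at fixed x gives v²t² + 2Dt − x² = 0, so t = (√(D² + v²x²) − D)/v².
√(D² + v²x²) = √(0.0363² + 0.889² × 39.4²) = 35.03; v² = 0.790321.
t = (35.03 − 0.0363)/0.790321 = 44.3 days (vs. the pure-advection estimate x/v = 44.3 d).

44.3 days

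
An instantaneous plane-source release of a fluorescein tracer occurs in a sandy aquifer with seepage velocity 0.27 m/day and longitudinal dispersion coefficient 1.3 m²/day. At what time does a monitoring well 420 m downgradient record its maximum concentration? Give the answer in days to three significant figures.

1540 days

For the 1D instantaneous-source solution, setting ∂C/∂t = 0 at fixed x gives v²t² + 2Dt − x² = 0, so t = (√(D² + v²x²) − D)/v².
√(D² + v²x²) = √(1.3² + 0.27² × 420²) = 113.4; v² = 0.0729.
t = (113.4 − 1.3)/0.0729 = 1540 days (vs. the pure-advection estimate x/v = 1560 d).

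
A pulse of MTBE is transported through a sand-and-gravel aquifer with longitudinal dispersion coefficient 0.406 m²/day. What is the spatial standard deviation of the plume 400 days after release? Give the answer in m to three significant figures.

Dispersive spreading gives a Gaussian with σ² = 2Dt; advection only shifts the center.
σ = √(2 × 0.406 × 400) = 18.0 m.

18.0 m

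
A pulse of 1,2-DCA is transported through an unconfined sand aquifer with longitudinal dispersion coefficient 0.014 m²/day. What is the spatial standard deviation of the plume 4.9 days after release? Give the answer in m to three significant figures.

0.370 m

Dispersive spreading gives a Gaussian with σ² = 2Dt; advection only shifts the center.
σ = √(2 × 0.014 × 4.9) = 0.370 m.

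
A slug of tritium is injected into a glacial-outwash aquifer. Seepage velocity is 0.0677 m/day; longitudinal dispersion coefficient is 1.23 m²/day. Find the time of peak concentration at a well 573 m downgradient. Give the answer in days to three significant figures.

For the 1D instantaneous-source solution, setting ∂C/∂t = 0 at fixed x gives v²t² + 2Dt − x² = 0, so t = (√(D² + v²x²) − D)/v².
√(D² + v²x²) = √(1.23² + 0.0677² × 573²) = 38.81; v² = 0.00458329.
t = (38.81 − 1.23)/0.00458329 = 8200 days (vs. the pure-advection estimate x/v = 8460 d).

8200 days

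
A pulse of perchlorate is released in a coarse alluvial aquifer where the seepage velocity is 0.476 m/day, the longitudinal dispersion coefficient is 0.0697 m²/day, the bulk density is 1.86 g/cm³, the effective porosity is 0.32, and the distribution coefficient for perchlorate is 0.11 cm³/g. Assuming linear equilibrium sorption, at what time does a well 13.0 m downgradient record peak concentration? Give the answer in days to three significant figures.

Retardation factor R = 1 + ρ_b·K_d/n = 1 + 1.86 × 0.11/0.32 = 1.639.
Sorption retards both mechanisms: v_R = v/R = 0.2904 m/day, D_R = D/R = 0.04253 m²/day.
Peak time from v_R²t² + 2D_R t − x² = 0: t = (√(D_R² + v_R²x²) − D_R)/v_R².
√(D_R² + v_R²x²) = √(0.04253² + 0.2904² × 13.0²) = 3.775; v_R² = 0.08433.
t = (3.775 − 0.04253)/0.08433 = 44.3 days.

44.3 days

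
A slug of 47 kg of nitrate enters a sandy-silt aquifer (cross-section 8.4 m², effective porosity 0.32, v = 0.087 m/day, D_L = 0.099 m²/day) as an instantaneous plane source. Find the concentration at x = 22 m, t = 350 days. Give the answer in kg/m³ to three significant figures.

For an instantaneous plane source, C(x,t) = M/(n_e·A·√(4πDt)) · exp(−(x−vt)²/(4Dt)), with n_e·A the pore (flow) area.
Plume center vt = 0.087 × 350 = 30.45 m, so the well at 22 m is 8.45 m upgradient of the peak.
√(4πDt) = 20.87 m, giving peak height M/(n_e·A·√(4πDt)) = 47/(0.32 × 8.4 × 20.87) = 0.8378 kg/m³.
(x−vt)²/(4Dt) = (-8.45)²/(4 × 0.099 × 350) = 0.5152; exp(−0.5152) = 0.5974.
C = 0.8378 × 0.5974 = 0.501 kg/m³.

0.501 kg/m³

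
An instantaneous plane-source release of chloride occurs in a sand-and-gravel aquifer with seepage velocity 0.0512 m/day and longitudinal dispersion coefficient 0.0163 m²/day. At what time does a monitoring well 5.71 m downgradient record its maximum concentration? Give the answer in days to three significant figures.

For the 1D instantaneous-source solution, setting ∂C/∂t = 0 at fixed x gives v²t² + 2Dt − x² = 0, so t = (√(D² + v²x²) − D)/v².
√(D² + v²x²) = √(0.0163² + 0.0512² × 5.71²) = 0.2928; v² = 0.00262144.
t = (0.2928 − 0.0163)/0.00262144 = 105 days (vs. the pure-advection estimate x/v = 112 d).

105 days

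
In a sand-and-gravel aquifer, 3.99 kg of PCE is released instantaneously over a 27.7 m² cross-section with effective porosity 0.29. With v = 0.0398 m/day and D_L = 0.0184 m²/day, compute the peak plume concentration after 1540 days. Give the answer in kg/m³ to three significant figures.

0.0263 kg/m³

The peak of an instantaneous 1D plume sits at x = vt; there the Gaussian factor is 1 and C_max = M/(n_e·A·√(4πDt)), where n_e·A is the pore area the mass is dissolved in.
√(4πDt) = √(4π × 0.0184 × 1540) = 18.87 m, so C_max = 3.99/(0.29 × 27.7 × 18.87) = 0.0263 kg/m³.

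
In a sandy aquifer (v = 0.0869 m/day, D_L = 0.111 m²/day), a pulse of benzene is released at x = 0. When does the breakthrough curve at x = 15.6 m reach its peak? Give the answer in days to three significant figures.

165 days

For the 1D instantaneous-source solution, setting ∂C/∂t = 0 at fixed x gives v²t² + 2Dt − x² = 0, so t = (√(D² + v²x²) − D)/v².
√(D² + v²x²) = √(0.111² + 0.0869² × 15.6²) = 1.360; v² = 0.00755161.
t = (1.360 − 0.111)/0.00755161 = 165 days (vs. the pure-advection estimate x/v = 180 d).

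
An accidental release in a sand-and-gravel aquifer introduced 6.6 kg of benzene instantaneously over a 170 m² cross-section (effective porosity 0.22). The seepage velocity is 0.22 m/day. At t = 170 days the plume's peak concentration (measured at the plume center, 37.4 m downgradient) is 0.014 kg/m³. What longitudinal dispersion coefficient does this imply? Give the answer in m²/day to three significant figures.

0.0744 m²/day

At the plume center C_max = M/(n_e·A·√(4πDt)), so D = M²/(4πt·(n_e·A·C_max)²).
n_e·A·C_max = 0.22 × 170 × 0.014 = 0.5236 kg/m.
D = 6.6²/(4π × 170 × 0.5236²) = 0.0744 m²/day.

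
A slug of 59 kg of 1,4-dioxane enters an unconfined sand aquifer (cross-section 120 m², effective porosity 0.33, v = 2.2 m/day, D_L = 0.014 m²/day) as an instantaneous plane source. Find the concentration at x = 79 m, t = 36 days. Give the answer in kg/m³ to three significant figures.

0.580 kg/m³

For an instantaneous plane source, C(x,t) = M/(n_e·A·√(4πDt)) · exp(−(x−vt)²/(4Dt)), with n_e·A the pore (flow) area.
Plume center vt = 2.2 × 36 = 79.2 m, so the well at 79 m is 0.2 m upgradient of the peak.
√(4πDt) = 2.517 m, giving peak height M/(n_e·A·√(4πDt)) = 59/(0.33 × 120 × 2.517) = 0.5919 kg/m³.
(x−vt)²/(4Dt) = (-0.2)²/(4 × 0.014 × 36) = 0.01984; exp(−0.01984) = 0.9804.
C = 0.5919 × 0.9804 = 0.580 kg/m³.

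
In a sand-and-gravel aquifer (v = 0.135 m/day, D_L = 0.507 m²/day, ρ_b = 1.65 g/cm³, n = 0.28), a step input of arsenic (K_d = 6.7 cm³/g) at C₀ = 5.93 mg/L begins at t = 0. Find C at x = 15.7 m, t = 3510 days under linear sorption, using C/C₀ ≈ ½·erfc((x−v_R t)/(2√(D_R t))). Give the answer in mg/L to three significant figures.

Retardation factor R = 1 + ρ_b·K_d/n = 1 + 1.65 × 6.7/0.28 = 40.48.
Sorption retards both mechanisms: v_R = v/R = 0.003335 m/day, D_R = D/R = 0.01252 m²/day.
v_R·t = 0.003335 × 3510 = 11.70585 m; 2√(D_R t) = 13.26 m; argument = (15.7 − 11.70585)/13.26 = 0.3012.
C = C₀ × ½·erfc(0.3012) = 5.93 × 0.3351 = 1.99 mg/L.

1.99 mg/L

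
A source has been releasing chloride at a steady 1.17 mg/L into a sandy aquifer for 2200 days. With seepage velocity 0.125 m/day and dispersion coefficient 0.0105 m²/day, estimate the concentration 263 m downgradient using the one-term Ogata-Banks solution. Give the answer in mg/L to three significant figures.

For a continuous step input, C/C₀ ≈ ½·erfc((x−vt)/(2√(Dt))).
vt = 0.125 × 2200 = 275 m and 2√(Dt) = 2√(0.0105 × 2200) = 9.612 m.
Argument (x−vt)/(2√(Dt)) = (263 − 275)/9.612 = -1.248; ½·erfc(-1.248) = 0.9612.
C = 1.17 × 0.9612 = 1.12 mg/L.

1.12 mg/L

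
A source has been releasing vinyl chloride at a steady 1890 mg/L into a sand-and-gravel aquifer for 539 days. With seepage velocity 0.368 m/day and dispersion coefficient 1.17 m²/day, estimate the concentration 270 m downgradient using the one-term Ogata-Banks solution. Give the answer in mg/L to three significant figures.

41.2 mg/L

For a continuous step input, C/C₀ ≈ ½·erfc((x−vt)/(2√(Dt))).
vt = 0.368 × 539 = 198.352 m and 2√(Dt) = 2√(1.17 × 539) = 50.22 m.
Argument (x−vt)/(2√(Dt)) = (270 − 198.352)/50.22 = 1.427; ½·erfc(1.427) = 0.02179.
C = 1890 × 0.02179 = 41.2 mg/L.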